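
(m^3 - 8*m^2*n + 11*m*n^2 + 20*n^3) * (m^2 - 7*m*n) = m^5 - 15*m^4*n + 67*m^3*n^2 - 57*m^2*n^3 - 140*m*n^4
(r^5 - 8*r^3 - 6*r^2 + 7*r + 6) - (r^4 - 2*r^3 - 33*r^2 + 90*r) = r^5 - r^4 - 6*r^3 + 27*r^2 - 83*r + 6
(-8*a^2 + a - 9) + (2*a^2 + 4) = -6*a^2 + a - 5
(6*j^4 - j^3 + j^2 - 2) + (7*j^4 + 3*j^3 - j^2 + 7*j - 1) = 13*j^4 + 2*j^3 + 7*j - 3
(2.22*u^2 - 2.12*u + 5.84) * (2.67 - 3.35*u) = -7.437*u^3 + 13.0294*u^2 - 25.2244*u + 15.5928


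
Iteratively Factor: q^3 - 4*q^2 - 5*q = (q + 1)*(q^2 - 5*q) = (q - 5)*(q + 1)*(q)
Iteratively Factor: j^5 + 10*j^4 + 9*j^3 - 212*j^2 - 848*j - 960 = (j + 4)*(j^4 + 6*j^3 - 15*j^2 - 152*j - 240) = (j + 4)^2*(j^3 + 2*j^2 - 23*j - 60) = (j + 3)*(j + 4)^2*(j^2 - j - 20) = (j - 5)*(j + 3)*(j + 4)^2*(j + 4)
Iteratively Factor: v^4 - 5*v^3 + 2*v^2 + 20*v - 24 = (v - 2)*(v^3 - 3*v^2 - 4*v + 12) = (v - 2)*(v + 2)*(v^2 - 5*v + 6) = (v - 3)*(v - 2)*(v + 2)*(v - 2)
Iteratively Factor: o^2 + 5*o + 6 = (o + 2)*(o + 3)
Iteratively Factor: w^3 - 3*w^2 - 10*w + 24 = (w - 2)*(w^2 - w - 12) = (w - 2)*(w + 3)*(w - 4)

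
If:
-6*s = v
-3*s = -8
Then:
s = 8/3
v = -16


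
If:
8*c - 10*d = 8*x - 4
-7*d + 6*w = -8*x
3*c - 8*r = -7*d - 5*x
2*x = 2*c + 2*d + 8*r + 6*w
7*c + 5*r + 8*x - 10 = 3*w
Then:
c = 1589/8544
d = 10/89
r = 4349/8544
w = -3821/6408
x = 4661/8544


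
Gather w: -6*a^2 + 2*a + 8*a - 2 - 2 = -6*a^2 + 10*a - 4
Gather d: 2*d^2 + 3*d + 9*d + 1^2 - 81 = 2*d^2 + 12*d - 80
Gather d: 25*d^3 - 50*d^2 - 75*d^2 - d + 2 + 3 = 25*d^3 - 125*d^2 - d + 5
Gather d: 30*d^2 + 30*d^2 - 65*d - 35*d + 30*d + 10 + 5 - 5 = 60*d^2 - 70*d + 10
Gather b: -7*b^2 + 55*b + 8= -7*b^2 + 55*b + 8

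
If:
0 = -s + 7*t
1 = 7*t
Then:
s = 1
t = 1/7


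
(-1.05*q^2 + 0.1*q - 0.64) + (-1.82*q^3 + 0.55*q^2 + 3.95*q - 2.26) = -1.82*q^3 - 0.5*q^2 + 4.05*q - 2.9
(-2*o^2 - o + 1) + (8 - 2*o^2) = -4*o^2 - o + 9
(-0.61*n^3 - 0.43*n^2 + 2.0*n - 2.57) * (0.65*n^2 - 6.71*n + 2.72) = -0.3965*n^5 + 3.8136*n^4 + 2.5261*n^3 - 16.2601*n^2 + 22.6847*n - 6.9904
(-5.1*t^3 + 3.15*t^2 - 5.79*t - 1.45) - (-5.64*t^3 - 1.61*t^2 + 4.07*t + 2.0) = 0.54*t^3 + 4.76*t^2 - 9.86*t - 3.45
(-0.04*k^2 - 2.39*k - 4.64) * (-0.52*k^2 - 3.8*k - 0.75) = 0.0208*k^4 + 1.3948*k^3 + 11.5248*k^2 + 19.4245*k + 3.48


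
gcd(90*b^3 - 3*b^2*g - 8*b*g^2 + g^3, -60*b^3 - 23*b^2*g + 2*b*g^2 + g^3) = 15*b^2 + 2*b*g - g^2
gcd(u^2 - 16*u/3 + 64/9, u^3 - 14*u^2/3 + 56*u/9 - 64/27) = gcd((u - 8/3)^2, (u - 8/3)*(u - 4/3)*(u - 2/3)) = u - 8/3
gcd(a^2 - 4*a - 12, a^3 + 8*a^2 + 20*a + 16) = a + 2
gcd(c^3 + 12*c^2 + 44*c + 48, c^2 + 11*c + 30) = c + 6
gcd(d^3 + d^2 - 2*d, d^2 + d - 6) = 1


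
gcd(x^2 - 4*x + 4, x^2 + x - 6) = x - 2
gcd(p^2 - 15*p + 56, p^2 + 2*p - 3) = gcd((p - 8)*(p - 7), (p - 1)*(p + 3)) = 1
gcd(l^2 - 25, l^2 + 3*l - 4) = 1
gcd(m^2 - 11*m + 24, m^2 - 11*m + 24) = m^2 - 11*m + 24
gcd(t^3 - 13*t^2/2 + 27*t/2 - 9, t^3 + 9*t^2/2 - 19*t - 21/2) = t - 3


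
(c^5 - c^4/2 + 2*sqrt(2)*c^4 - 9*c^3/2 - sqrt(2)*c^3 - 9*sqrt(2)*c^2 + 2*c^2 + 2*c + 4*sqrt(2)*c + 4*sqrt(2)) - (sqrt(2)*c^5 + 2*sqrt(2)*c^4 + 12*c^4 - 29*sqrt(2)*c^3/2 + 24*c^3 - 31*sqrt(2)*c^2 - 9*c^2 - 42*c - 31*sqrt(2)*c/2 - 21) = -sqrt(2)*c^5 + c^5 - 25*c^4/2 - 57*c^3/2 + 27*sqrt(2)*c^3/2 + 11*c^2 + 22*sqrt(2)*c^2 + 39*sqrt(2)*c/2 + 44*c + 4*sqrt(2) + 21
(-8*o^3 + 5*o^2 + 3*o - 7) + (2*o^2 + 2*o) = -8*o^3 + 7*o^2 + 5*o - 7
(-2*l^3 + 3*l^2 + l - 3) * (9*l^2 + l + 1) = -18*l^5 + 25*l^4 + 10*l^3 - 23*l^2 - 2*l - 3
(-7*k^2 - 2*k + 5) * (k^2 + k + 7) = -7*k^4 - 9*k^3 - 46*k^2 - 9*k + 35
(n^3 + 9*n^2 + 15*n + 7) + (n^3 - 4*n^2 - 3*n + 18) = 2*n^3 + 5*n^2 + 12*n + 25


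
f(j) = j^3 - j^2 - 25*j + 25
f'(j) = 3*j^2 - 2*j - 25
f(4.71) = -10.45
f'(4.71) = 32.13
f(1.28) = -6.54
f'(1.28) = -22.64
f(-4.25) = 36.42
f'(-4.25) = 37.69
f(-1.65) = 59.04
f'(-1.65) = -13.53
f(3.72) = -30.36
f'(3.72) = 9.08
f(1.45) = -10.30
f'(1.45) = -21.59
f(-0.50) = 37.12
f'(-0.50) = -23.25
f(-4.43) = 29.19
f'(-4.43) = 42.73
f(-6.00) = -77.00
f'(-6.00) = 95.00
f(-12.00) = -1547.00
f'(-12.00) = 431.00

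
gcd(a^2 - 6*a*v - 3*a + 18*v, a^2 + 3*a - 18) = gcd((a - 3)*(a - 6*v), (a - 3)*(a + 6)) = a - 3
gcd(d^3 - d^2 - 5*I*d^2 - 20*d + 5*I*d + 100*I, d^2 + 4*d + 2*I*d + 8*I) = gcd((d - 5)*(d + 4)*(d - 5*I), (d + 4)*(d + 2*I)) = d + 4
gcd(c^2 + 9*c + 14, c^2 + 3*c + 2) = c + 2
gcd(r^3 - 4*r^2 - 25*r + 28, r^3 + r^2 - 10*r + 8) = r^2 + 3*r - 4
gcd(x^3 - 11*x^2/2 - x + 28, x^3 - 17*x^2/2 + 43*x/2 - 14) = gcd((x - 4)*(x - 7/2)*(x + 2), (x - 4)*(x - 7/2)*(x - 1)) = x^2 - 15*x/2 + 14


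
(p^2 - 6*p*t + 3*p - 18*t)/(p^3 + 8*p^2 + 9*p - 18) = (p - 6*t)/(p^2 + 5*p - 6)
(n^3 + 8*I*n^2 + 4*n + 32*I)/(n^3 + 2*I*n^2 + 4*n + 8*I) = (n + 8*I)/(n + 2*I)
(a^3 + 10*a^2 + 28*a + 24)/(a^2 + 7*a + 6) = (a^2 + 4*a + 4)/(a + 1)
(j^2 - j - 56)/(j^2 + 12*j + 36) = (j^2 - j - 56)/(j^2 + 12*j + 36)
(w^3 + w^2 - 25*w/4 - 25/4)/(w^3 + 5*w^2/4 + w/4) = (4*w^2 - 25)/(w*(4*w + 1))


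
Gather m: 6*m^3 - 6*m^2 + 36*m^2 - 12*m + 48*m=6*m^3 + 30*m^2 + 36*m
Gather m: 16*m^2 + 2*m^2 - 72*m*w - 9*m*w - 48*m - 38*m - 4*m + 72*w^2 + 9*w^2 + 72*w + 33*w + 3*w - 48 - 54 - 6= 18*m^2 + m*(-81*w - 90) + 81*w^2 + 108*w - 108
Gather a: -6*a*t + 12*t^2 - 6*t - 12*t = -6*a*t + 12*t^2 - 18*t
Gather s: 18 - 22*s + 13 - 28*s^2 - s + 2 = -28*s^2 - 23*s + 33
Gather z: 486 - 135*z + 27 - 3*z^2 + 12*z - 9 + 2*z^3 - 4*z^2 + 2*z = 2*z^3 - 7*z^2 - 121*z + 504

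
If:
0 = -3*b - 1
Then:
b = -1/3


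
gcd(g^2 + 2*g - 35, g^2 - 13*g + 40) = g - 5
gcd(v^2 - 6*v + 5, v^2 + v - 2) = v - 1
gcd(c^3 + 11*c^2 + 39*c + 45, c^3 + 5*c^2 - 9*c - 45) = c^2 + 8*c + 15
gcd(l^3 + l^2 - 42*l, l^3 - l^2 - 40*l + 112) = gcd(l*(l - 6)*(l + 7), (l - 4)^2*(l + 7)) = l + 7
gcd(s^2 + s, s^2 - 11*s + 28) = 1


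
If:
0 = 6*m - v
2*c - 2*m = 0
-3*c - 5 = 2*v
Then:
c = -1/3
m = -1/3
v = -2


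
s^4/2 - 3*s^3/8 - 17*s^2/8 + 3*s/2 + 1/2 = (s/2 + 1)*(s - 2)*(s - 1)*(s + 1/4)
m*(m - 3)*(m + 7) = m^3 + 4*m^2 - 21*m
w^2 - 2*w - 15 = (w - 5)*(w + 3)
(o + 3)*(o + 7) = o^2 + 10*o + 21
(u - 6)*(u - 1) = u^2 - 7*u + 6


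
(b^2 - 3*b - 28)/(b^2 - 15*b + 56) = (b + 4)/(b - 8)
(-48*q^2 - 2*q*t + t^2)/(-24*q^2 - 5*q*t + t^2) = (6*q + t)/(3*q + t)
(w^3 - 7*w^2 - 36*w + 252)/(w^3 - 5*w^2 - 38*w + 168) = (w - 6)/(w - 4)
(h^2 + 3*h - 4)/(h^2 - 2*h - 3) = (-h^2 - 3*h + 4)/(-h^2 + 2*h + 3)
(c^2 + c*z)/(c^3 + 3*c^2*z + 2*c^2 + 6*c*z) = (c + z)/(c^2 + 3*c*z + 2*c + 6*z)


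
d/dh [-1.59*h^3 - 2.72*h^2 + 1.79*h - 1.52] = -4.77*h^2 - 5.44*h + 1.79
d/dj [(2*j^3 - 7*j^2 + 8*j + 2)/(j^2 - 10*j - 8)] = 2*(j^4 - 20*j^3 + 7*j^2 + 54*j - 22)/(j^4 - 20*j^3 + 84*j^2 + 160*j + 64)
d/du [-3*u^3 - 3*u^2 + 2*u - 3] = -9*u^2 - 6*u + 2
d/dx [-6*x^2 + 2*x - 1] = 2 - 12*x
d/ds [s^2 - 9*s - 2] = 2*s - 9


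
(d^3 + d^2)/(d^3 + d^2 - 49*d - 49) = d^2/(d^2 - 49)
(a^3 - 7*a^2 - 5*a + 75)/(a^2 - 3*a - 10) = (a^2 - 2*a - 15)/(a + 2)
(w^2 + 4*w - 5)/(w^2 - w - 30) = (w - 1)/(w - 6)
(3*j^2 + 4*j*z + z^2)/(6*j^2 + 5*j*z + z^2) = (j + z)/(2*j + z)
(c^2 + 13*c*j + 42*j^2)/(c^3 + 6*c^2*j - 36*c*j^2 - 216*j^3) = (c + 7*j)/(c^2 - 36*j^2)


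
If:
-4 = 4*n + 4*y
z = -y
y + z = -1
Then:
No Solution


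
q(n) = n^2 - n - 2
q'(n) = 2*n - 1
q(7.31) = 44.13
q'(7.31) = 13.62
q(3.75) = 8.31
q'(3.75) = 6.50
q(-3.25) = 11.81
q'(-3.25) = -7.50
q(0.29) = -2.21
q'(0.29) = -0.42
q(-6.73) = 50.02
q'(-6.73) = -14.46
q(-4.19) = 19.75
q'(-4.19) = -9.38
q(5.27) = 20.50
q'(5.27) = 9.54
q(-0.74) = -0.71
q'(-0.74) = -2.48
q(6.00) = 28.00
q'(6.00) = 11.00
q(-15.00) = 238.00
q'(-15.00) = -31.00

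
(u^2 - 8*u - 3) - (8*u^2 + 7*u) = -7*u^2 - 15*u - 3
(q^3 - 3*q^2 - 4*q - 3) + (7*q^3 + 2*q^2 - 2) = 8*q^3 - q^2 - 4*q - 5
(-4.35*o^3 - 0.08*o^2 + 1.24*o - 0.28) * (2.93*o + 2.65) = -12.7455*o^4 - 11.7619*o^3 + 3.4212*o^2 + 2.4656*o - 0.742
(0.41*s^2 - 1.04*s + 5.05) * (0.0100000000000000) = 0.0041*s^2 - 0.0104*s + 0.0505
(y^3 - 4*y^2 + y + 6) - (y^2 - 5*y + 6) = y^3 - 5*y^2 + 6*y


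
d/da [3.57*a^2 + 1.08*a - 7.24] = 7.14*a + 1.08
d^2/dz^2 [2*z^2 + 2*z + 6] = 4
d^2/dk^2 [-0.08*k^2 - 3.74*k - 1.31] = -0.160000000000000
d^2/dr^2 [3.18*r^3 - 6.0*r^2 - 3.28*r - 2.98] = 19.08*r - 12.0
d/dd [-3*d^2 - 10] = -6*d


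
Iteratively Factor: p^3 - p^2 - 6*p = (p - 3)*(p^2 + 2*p) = (p - 3)*(p + 2)*(p)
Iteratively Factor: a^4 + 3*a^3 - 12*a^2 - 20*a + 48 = (a - 2)*(a^3 + 5*a^2 - 2*a - 24) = (a - 2)*(a + 3)*(a^2 + 2*a - 8) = (a - 2)^2*(a + 3)*(a + 4)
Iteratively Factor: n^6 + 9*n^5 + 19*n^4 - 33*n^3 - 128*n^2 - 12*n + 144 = (n + 3)*(n^5 + 6*n^4 + n^3 - 36*n^2 - 20*n + 48) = (n + 2)*(n + 3)*(n^4 + 4*n^3 - 7*n^2 - 22*n + 24) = (n - 1)*(n + 2)*(n + 3)*(n^3 + 5*n^2 - 2*n - 24) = (n - 1)*(n + 2)*(n + 3)^2*(n^2 + 2*n - 8) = (n - 2)*(n - 1)*(n + 2)*(n + 3)^2*(n + 4)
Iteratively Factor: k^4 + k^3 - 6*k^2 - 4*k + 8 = (k + 2)*(k^3 - k^2 - 4*k + 4) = (k + 2)^2*(k^2 - 3*k + 2) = (k - 1)*(k + 2)^2*(k - 2)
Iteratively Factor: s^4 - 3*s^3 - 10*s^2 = (s + 2)*(s^3 - 5*s^2) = (s - 5)*(s + 2)*(s^2) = s*(s - 5)*(s + 2)*(s)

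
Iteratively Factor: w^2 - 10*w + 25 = (w - 5)*(w - 5)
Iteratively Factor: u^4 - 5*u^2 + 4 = (u + 2)*(u^3 - 2*u^2 - u + 2) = (u - 2)*(u + 2)*(u^2 - 1) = (u - 2)*(u - 1)*(u + 2)*(u + 1)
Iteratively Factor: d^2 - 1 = (d - 1)*(d + 1)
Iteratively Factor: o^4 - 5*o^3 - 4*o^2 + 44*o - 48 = (o - 2)*(o^3 - 3*o^2 - 10*o + 24) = (o - 4)*(o - 2)*(o^2 + o - 6) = (o - 4)*(o - 2)^2*(o + 3)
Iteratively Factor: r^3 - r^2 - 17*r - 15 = (r - 5)*(r^2 + 4*r + 3) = (r - 5)*(r + 1)*(r + 3)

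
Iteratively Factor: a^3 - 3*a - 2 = (a + 1)*(a^2 - a - 2) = (a + 1)^2*(a - 2)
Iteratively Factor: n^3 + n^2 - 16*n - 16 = (n - 4)*(n^2 + 5*n + 4) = (n - 4)*(n + 1)*(n + 4)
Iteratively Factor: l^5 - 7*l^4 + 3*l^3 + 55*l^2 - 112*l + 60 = (l - 1)*(l^4 - 6*l^3 - 3*l^2 + 52*l - 60) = (l - 1)*(l + 3)*(l^3 - 9*l^2 + 24*l - 20) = (l - 5)*(l - 1)*(l + 3)*(l^2 - 4*l + 4) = (l - 5)*(l - 2)*(l - 1)*(l + 3)*(l - 2)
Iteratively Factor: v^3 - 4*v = (v - 2)*(v^2 + 2*v) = (v - 2)*(v + 2)*(v)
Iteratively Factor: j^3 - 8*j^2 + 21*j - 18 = (j - 3)*(j^2 - 5*j + 6) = (j - 3)^2*(j - 2)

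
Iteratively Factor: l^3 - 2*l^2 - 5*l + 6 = (l + 2)*(l^2 - 4*l + 3) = (l - 3)*(l + 2)*(l - 1)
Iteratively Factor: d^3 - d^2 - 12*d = (d)*(d^2 - d - 12) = d*(d + 3)*(d - 4)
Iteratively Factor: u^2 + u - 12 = (u + 4)*(u - 3)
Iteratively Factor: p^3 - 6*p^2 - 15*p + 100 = (p + 4)*(p^2 - 10*p + 25) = (p - 5)*(p + 4)*(p - 5)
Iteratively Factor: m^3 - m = (m + 1)*(m^2 - m) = (m - 1)*(m + 1)*(m)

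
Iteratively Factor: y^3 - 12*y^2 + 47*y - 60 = (y - 4)*(y^2 - 8*y + 15) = (y - 4)*(y - 3)*(y - 5)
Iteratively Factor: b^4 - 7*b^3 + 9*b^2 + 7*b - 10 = (b - 5)*(b^3 - 2*b^2 - b + 2) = (b - 5)*(b + 1)*(b^2 - 3*b + 2) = (b - 5)*(b - 2)*(b + 1)*(b - 1)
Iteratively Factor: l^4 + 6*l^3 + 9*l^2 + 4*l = (l)*(l^3 + 6*l^2 + 9*l + 4) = l*(l + 1)*(l^2 + 5*l + 4) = l*(l + 1)*(l + 4)*(l + 1)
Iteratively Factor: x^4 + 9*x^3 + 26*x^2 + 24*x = (x)*(x^3 + 9*x^2 + 26*x + 24) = x*(x + 4)*(x^2 + 5*x + 6) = x*(x + 2)*(x + 4)*(x + 3)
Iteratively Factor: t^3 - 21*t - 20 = (t - 5)*(t^2 + 5*t + 4) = (t - 5)*(t + 4)*(t + 1)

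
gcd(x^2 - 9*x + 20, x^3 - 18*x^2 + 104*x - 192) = x - 4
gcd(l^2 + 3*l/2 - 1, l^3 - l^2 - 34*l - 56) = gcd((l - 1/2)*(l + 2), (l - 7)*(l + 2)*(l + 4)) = l + 2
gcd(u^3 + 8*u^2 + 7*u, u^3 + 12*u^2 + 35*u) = u^2 + 7*u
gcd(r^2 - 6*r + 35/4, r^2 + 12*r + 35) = 1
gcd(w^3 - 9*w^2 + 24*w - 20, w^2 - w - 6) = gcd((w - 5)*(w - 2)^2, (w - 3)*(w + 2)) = 1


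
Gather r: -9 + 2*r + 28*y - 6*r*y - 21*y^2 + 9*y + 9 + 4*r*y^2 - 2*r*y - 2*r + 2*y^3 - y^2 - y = r*(4*y^2 - 8*y) + 2*y^3 - 22*y^2 + 36*y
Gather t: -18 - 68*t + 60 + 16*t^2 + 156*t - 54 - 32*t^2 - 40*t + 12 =-16*t^2 + 48*t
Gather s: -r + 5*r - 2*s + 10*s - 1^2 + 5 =4*r + 8*s + 4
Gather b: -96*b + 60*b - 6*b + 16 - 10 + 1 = 7 - 42*b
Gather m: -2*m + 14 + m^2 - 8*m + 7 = m^2 - 10*m + 21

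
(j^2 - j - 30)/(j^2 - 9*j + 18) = (j + 5)/(j - 3)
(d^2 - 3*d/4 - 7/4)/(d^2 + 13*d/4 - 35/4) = (d + 1)/(d + 5)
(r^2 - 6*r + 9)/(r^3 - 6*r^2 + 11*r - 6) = (r - 3)/(r^2 - 3*r + 2)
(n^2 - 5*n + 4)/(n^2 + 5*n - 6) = (n - 4)/(n + 6)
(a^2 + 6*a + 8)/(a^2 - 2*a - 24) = (a + 2)/(a - 6)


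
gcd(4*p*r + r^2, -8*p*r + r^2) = r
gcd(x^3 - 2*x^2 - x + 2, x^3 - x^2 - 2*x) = x^2 - x - 2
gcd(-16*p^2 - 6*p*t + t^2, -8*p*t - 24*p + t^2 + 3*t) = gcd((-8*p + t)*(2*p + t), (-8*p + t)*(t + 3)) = 8*p - t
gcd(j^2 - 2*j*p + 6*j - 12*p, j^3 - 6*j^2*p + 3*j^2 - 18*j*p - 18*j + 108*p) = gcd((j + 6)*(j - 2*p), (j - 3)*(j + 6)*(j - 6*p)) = j + 6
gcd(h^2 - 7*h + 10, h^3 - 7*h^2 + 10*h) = h^2 - 7*h + 10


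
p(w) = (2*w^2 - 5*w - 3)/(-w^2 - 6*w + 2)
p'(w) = (2*w + 6)*(2*w^2 - 5*w - 3)/(-w^2 - 6*w + 2)^2 + (4*w - 5)/(-w^2 - 6*w + 2)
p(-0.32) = -0.31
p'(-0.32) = -2.08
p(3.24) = -0.06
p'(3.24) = -0.26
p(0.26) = -11.18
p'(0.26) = -206.44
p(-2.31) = 1.83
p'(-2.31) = -1.11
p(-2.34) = 1.86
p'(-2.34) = -1.13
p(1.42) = 0.71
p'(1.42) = -0.82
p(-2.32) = 1.84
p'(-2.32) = -1.12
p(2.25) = 0.25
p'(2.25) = -0.40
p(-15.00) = -3.92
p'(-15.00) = -0.22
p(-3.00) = 2.73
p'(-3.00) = -1.55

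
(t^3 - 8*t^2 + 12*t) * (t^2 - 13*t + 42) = t^5 - 21*t^4 + 158*t^3 - 492*t^2 + 504*t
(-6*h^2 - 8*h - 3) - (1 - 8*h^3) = 8*h^3 - 6*h^2 - 8*h - 4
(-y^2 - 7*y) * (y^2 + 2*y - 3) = -y^4 - 9*y^3 - 11*y^2 + 21*y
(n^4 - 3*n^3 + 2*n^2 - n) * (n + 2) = n^5 - n^4 - 4*n^3 + 3*n^2 - 2*n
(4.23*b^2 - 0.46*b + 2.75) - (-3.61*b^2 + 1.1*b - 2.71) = 7.84*b^2 - 1.56*b + 5.46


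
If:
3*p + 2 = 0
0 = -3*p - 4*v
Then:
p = -2/3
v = 1/2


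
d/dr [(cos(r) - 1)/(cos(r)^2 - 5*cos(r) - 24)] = (cos(r)^2 - 2*cos(r) + 29)*sin(r)/(sin(r)^2 + 5*cos(r) + 23)^2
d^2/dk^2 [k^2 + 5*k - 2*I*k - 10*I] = 2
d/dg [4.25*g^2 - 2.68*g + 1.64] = 8.5*g - 2.68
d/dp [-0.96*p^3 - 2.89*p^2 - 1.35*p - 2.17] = -2.88*p^2 - 5.78*p - 1.35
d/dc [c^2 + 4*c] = 2*c + 4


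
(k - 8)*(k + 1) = k^2 - 7*k - 8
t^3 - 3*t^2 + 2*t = t*(t - 2)*(t - 1)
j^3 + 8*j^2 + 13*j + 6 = (j + 1)^2*(j + 6)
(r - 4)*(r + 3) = r^2 - r - 12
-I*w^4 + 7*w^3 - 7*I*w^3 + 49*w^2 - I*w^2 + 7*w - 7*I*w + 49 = (w + 7)*(w - I)*(w + 7*I)*(-I*w + 1)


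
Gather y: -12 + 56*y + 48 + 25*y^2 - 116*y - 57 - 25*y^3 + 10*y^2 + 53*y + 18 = -25*y^3 + 35*y^2 - 7*y - 3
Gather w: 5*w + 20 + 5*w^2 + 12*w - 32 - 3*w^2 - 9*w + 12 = 2*w^2 + 8*w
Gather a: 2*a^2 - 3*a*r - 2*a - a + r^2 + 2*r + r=2*a^2 + a*(-3*r - 3) + r^2 + 3*r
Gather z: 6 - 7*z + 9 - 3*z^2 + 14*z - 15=-3*z^2 + 7*z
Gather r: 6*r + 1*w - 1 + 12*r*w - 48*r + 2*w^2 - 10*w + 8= r*(12*w - 42) + 2*w^2 - 9*w + 7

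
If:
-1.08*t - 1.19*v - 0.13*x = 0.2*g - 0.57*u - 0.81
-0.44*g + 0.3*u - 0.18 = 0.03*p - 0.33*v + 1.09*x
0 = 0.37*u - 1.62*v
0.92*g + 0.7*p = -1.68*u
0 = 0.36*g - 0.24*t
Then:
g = 0.384148088095929*x + 0.598836931835086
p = -7.17789490668313*x - 3.03954943528368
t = 0.576222132143893*x + 0.898255397752629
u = 2.78042273430353*x + 0.938544421077557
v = 0.635034822032288*x + 0.21435891098685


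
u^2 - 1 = (u - 1)*(u + 1)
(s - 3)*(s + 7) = s^2 + 4*s - 21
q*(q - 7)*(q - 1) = q^3 - 8*q^2 + 7*q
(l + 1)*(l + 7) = l^2 + 8*l + 7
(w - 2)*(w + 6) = w^2 + 4*w - 12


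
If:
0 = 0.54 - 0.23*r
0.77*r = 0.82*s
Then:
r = 2.35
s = 2.20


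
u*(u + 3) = u^2 + 3*u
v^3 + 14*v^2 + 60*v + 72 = (v + 2)*(v + 6)^2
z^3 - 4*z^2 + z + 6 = (z - 3)*(z - 2)*(z + 1)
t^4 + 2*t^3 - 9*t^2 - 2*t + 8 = (t - 2)*(t - 1)*(t + 1)*(t + 4)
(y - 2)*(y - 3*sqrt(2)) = y^2 - 3*sqrt(2)*y - 2*y + 6*sqrt(2)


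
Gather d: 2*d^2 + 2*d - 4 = 2*d^2 + 2*d - 4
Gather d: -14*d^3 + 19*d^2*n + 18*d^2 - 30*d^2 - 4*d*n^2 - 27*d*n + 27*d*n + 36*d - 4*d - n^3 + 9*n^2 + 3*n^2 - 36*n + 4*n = -14*d^3 + d^2*(19*n - 12) + d*(32 - 4*n^2) - n^3 + 12*n^2 - 32*n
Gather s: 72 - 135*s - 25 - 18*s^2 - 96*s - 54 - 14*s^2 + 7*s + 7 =-32*s^2 - 224*s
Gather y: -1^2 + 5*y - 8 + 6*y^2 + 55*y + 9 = 6*y^2 + 60*y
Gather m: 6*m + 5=6*m + 5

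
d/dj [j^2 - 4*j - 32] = 2*j - 4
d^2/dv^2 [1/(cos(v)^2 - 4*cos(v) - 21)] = (4*sin(v)^4 - 102*sin(v)^2 - 69*cos(v) - 3*cos(3*v) + 24)/(sin(v)^2 + 4*cos(v) + 20)^3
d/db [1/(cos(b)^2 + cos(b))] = (sin(b)/cos(b)^2 + 2*tan(b))/(cos(b) + 1)^2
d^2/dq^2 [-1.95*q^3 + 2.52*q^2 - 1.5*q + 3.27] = 5.04 - 11.7*q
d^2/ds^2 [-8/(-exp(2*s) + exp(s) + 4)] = 8*((1 - 4*exp(s))*(-exp(2*s) + exp(s) + 4) - 2*(2*exp(s) - 1)^2*exp(s))*exp(s)/(-exp(2*s) + exp(s) + 4)^3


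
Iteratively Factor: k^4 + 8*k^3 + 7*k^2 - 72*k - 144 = (k - 3)*(k^3 + 11*k^2 + 40*k + 48) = (k - 3)*(k + 4)*(k^2 + 7*k + 12) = (k - 3)*(k + 4)^2*(k + 3)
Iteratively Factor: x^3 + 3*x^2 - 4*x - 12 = (x - 2)*(x^2 + 5*x + 6) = (x - 2)*(x + 2)*(x + 3)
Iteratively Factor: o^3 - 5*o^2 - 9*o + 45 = (o + 3)*(o^2 - 8*o + 15) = (o - 3)*(o + 3)*(o - 5)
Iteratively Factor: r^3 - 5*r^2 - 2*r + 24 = (r - 3)*(r^2 - 2*r - 8) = (r - 4)*(r - 3)*(r + 2)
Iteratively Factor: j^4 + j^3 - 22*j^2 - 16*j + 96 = (j + 4)*(j^3 - 3*j^2 - 10*j + 24) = (j - 4)*(j + 4)*(j^2 + j - 6) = (j - 4)*(j + 3)*(j + 4)*(j - 2)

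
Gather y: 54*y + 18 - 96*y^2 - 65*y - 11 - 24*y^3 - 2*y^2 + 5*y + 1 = -24*y^3 - 98*y^2 - 6*y + 8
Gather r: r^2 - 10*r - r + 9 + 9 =r^2 - 11*r + 18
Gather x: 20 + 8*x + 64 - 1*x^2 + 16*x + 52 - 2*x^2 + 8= -3*x^2 + 24*x + 144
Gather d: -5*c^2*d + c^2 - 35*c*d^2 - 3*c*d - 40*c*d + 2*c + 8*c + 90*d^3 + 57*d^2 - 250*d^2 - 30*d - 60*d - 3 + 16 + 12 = c^2 + 10*c + 90*d^3 + d^2*(-35*c - 193) + d*(-5*c^2 - 43*c - 90) + 25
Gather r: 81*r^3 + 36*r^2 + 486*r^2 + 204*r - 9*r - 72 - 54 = 81*r^3 + 522*r^2 + 195*r - 126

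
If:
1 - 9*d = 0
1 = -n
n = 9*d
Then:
No Solution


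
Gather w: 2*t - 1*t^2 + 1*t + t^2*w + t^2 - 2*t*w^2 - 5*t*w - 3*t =-2*t*w^2 + w*(t^2 - 5*t)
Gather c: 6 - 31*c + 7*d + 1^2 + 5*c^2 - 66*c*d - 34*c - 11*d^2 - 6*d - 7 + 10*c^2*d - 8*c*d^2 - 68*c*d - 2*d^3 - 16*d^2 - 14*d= c^2*(10*d + 5) + c*(-8*d^2 - 134*d - 65) - 2*d^3 - 27*d^2 - 13*d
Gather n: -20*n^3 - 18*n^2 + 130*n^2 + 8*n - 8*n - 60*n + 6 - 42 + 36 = -20*n^3 + 112*n^2 - 60*n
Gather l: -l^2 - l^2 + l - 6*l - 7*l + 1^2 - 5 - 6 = -2*l^2 - 12*l - 10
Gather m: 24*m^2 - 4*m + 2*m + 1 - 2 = 24*m^2 - 2*m - 1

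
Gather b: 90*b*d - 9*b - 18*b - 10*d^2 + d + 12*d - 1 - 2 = b*(90*d - 27) - 10*d^2 + 13*d - 3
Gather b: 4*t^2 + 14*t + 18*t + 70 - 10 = 4*t^2 + 32*t + 60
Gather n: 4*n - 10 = 4*n - 10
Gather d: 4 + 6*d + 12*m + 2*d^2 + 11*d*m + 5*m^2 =2*d^2 + d*(11*m + 6) + 5*m^2 + 12*m + 4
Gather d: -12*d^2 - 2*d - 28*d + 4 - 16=-12*d^2 - 30*d - 12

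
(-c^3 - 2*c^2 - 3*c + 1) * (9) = -9*c^3 - 18*c^2 - 27*c + 9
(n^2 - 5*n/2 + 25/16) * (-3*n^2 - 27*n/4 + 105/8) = -3*n^4 + 3*n^3/4 + 405*n^2/16 - 2775*n/64 + 2625/128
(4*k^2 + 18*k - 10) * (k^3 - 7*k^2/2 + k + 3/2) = 4*k^5 + 4*k^4 - 69*k^3 + 59*k^2 + 17*k - 15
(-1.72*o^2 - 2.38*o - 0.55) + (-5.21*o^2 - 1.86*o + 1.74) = -6.93*o^2 - 4.24*o + 1.19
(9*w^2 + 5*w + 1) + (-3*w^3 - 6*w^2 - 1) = -3*w^3 + 3*w^2 + 5*w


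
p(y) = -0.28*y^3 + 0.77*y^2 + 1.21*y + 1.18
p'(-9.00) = -80.69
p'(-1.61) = -3.45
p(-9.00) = 256.78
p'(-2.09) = -5.68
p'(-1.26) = -2.06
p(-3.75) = 22.24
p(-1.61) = 2.40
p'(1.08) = 1.89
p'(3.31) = -2.90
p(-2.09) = 4.57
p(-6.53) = 104.08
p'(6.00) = -19.79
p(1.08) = 3.03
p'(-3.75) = -16.38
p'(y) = -0.84*y^2 + 1.54*y + 1.21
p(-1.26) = 1.44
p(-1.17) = 1.27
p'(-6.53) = -44.66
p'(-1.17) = -1.74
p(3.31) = 3.47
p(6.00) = -24.32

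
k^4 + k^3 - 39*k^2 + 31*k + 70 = (k - 5)*(k - 2)*(k + 1)*(k + 7)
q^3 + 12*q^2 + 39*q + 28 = (q + 1)*(q + 4)*(q + 7)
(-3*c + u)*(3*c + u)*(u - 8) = -9*c^2*u + 72*c^2 + u^3 - 8*u^2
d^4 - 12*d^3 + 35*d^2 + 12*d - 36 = (d - 6)^2*(d - 1)*(d + 1)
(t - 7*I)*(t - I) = t^2 - 8*I*t - 7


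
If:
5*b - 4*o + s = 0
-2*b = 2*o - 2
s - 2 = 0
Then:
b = 2/9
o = 7/9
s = 2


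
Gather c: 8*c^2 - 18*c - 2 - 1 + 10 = 8*c^2 - 18*c + 7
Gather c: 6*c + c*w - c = c*(w + 5)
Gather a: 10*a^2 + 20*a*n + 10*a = 10*a^2 + a*(20*n + 10)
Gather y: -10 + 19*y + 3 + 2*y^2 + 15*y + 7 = 2*y^2 + 34*y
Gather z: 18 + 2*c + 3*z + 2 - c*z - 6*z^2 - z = 2*c - 6*z^2 + z*(2 - c) + 20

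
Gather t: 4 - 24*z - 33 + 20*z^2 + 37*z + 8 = 20*z^2 + 13*z - 21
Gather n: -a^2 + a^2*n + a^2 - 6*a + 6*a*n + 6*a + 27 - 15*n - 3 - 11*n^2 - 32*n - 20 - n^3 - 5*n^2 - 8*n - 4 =-n^3 - 16*n^2 + n*(a^2 + 6*a - 55)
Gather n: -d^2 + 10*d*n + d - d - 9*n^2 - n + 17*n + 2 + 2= -d^2 - 9*n^2 + n*(10*d + 16) + 4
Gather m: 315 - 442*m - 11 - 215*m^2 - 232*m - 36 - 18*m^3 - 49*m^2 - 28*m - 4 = -18*m^3 - 264*m^2 - 702*m + 264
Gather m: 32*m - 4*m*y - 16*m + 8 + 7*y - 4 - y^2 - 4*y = m*(16 - 4*y) - y^2 + 3*y + 4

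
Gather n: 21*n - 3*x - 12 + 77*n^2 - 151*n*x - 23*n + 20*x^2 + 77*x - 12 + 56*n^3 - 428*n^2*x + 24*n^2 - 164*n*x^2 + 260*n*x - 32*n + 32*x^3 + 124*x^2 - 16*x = 56*n^3 + n^2*(101 - 428*x) + n*(-164*x^2 + 109*x - 34) + 32*x^3 + 144*x^2 + 58*x - 24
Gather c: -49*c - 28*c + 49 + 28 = 77 - 77*c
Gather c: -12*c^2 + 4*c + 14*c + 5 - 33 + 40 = -12*c^2 + 18*c + 12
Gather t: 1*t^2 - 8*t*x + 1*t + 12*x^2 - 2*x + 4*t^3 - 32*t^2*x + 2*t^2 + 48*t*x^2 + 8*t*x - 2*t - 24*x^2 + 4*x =4*t^3 + t^2*(3 - 32*x) + t*(48*x^2 - 1) - 12*x^2 + 2*x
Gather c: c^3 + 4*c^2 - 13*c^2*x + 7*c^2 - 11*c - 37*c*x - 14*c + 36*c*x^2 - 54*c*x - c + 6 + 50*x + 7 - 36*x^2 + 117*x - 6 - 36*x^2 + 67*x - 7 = c^3 + c^2*(11 - 13*x) + c*(36*x^2 - 91*x - 26) - 72*x^2 + 234*x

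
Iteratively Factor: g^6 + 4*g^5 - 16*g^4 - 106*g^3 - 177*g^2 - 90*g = (g + 3)*(g^5 + g^4 - 19*g^3 - 49*g^2 - 30*g) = (g + 3)^2*(g^4 - 2*g^3 - 13*g^2 - 10*g) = (g + 2)*(g + 3)^2*(g^3 - 4*g^2 - 5*g) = g*(g + 2)*(g + 3)^2*(g^2 - 4*g - 5) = g*(g - 5)*(g + 2)*(g + 3)^2*(g + 1)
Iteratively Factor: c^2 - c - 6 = (c + 2)*(c - 3)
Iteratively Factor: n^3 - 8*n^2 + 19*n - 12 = (n - 3)*(n^2 - 5*n + 4) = (n - 3)*(n - 1)*(n - 4)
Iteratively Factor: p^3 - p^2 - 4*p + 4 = (p - 2)*(p^2 + p - 2) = (p - 2)*(p - 1)*(p + 2)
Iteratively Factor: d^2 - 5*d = (d)*(d - 5)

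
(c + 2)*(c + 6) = c^2 + 8*c + 12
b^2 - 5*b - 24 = (b - 8)*(b + 3)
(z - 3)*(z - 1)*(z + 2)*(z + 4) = z^4 + 2*z^3 - 13*z^2 - 14*z + 24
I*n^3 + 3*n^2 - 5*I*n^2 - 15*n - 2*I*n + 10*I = (n - 5)*(n - 2*I)*(I*n + 1)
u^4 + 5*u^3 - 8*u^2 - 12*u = u*(u - 2)*(u + 1)*(u + 6)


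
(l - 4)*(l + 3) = l^2 - l - 12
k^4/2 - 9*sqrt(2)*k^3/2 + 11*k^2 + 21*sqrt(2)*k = k*(k/2 + sqrt(2)/2)*(k - 7*sqrt(2))*(k - 3*sqrt(2))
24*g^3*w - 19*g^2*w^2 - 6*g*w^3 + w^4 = w*(-8*g + w)*(-g + w)*(3*g + w)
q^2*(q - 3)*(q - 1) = q^4 - 4*q^3 + 3*q^2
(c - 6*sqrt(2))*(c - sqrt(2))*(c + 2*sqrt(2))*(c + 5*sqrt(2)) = c^4 - 66*c^2 - 56*sqrt(2)*c + 240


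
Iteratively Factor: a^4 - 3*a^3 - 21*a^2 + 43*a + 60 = (a - 5)*(a^3 + 2*a^2 - 11*a - 12) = (a - 5)*(a - 3)*(a^2 + 5*a + 4) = (a - 5)*(a - 3)*(a + 1)*(a + 4)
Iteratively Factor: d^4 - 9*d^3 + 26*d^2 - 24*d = (d - 3)*(d^3 - 6*d^2 + 8*d) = (d - 3)*(d - 2)*(d^2 - 4*d) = (d - 4)*(d - 3)*(d - 2)*(d)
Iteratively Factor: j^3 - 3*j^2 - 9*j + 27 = (j - 3)*(j^2 - 9) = (j - 3)*(j + 3)*(j - 3)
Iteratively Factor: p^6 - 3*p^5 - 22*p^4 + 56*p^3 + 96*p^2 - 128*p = (p + 4)*(p^5 - 7*p^4 + 6*p^3 + 32*p^2 - 32*p) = p*(p + 4)*(p^4 - 7*p^3 + 6*p^2 + 32*p - 32) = p*(p - 4)*(p + 4)*(p^3 - 3*p^2 - 6*p + 8) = p*(p - 4)*(p - 1)*(p + 4)*(p^2 - 2*p - 8) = p*(p - 4)*(p - 1)*(p + 2)*(p + 4)*(p - 4)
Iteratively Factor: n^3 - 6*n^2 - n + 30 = (n - 3)*(n^2 - 3*n - 10) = (n - 5)*(n - 3)*(n + 2)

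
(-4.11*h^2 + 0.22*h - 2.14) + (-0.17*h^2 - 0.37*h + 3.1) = -4.28*h^2 - 0.15*h + 0.96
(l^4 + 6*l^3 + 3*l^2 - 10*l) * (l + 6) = l^5 + 12*l^4 + 39*l^3 + 8*l^2 - 60*l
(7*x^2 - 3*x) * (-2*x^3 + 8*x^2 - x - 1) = -14*x^5 + 62*x^4 - 31*x^3 - 4*x^2 + 3*x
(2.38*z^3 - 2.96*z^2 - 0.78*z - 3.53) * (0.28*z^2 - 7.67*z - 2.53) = 0.6664*z^5 - 19.0834*z^4 + 16.4634*z^3 + 12.483*z^2 + 29.0485*z + 8.9309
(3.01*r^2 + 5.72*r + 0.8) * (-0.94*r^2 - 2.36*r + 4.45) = -2.8294*r^4 - 12.4804*r^3 - 0.8567*r^2 + 23.566*r + 3.56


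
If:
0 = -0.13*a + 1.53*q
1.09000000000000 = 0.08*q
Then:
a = 160.36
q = 13.62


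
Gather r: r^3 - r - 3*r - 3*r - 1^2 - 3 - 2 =r^3 - 7*r - 6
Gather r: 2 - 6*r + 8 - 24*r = 10 - 30*r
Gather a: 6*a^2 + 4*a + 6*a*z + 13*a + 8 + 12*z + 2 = 6*a^2 + a*(6*z + 17) + 12*z + 10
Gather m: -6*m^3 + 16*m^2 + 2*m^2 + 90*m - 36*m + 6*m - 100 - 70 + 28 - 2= -6*m^3 + 18*m^2 + 60*m - 144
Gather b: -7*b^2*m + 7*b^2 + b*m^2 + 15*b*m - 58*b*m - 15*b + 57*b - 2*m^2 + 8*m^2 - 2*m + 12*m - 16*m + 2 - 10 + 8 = b^2*(7 - 7*m) + b*(m^2 - 43*m + 42) + 6*m^2 - 6*m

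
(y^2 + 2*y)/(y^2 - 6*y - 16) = y/(y - 8)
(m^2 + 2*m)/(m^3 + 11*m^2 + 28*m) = (m + 2)/(m^2 + 11*m + 28)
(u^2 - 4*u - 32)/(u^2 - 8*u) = (u + 4)/u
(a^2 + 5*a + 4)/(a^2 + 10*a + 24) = (a + 1)/(a + 6)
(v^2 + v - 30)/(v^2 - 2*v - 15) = (v + 6)/(v + 3)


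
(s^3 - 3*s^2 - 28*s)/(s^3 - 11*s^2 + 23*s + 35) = s*(s + 4)/(s^2 - 4*s - 5)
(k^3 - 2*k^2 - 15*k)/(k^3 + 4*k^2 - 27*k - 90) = k/(k + 6)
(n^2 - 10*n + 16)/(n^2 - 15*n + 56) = (n - 2)/(n - 7)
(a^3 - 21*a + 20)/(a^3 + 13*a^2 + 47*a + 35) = (a^2 - 5*a + 4)/(a^2 + 8*a + 7)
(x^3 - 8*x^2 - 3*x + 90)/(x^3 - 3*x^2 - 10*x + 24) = (x^2 - 11*x + 30)/(x^2 - 6*x + 8)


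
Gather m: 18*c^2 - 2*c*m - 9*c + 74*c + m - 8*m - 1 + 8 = 18*c^2 + 65*c + m*(-2*c - 7) + 7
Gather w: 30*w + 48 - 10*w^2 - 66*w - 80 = -10*w^2 - 36*w - 32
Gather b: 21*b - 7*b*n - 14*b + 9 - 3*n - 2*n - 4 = b*(7 - 7*n) - 5*n + 5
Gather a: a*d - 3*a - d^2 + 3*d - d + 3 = a*(d - 3) - d^2 + 2*d + 3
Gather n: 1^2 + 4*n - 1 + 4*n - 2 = 8*n - 2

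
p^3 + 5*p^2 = p^2*(p + 5)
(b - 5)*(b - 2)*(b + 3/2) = b^3 - 11*b^2/2 - b/2 + 15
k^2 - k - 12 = (k - 4)*(k + 3)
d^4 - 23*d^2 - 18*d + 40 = (d - 5)*(d - 1)*(d + 2)*(d + 4)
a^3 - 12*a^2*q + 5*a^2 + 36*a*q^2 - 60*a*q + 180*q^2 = (a + 5)*(a - 6*q)^2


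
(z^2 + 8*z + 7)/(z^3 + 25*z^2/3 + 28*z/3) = 3*(z + 1)/(z*(3*z + 4))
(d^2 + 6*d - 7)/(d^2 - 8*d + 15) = (d^2 + 6*d - 7)/(d^2 - 8*d + 15)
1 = 1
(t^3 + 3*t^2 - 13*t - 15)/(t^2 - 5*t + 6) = (t^2 + 6*t + 5)/(t - 2)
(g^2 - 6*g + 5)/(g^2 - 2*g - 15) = (g - 1)/(g + 3)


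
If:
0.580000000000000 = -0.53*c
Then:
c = -1.09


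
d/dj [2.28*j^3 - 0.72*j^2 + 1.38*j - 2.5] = 6.84*j^2 - 1.44*j + 1.38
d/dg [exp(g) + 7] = exp(g)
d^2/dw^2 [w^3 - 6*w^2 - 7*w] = 6*w - 12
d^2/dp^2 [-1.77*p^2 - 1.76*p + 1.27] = -3.54000000000000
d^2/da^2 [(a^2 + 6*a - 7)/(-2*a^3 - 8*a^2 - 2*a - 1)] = 2*(-4*a^6 - 72*a^5 - 108*a^4 + 566*a^3 + 1524*a^2 + 438*a - 17)/(8*a^9 + 96*a^8 + 408*a^7 + 716*a^6 + 504*a^5 + 312*a^4 + 110*a^3 + 36*a^2 + 6*a + 1)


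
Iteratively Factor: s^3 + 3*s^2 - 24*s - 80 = (s + 4)*(s^2 - s - 20) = (s + 4)^2*(s - 5)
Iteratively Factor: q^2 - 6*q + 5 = (q - 5)*(q - 1)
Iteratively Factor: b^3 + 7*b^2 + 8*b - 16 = (b + 4)*(b^2 + 3*b - 4) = (b + 4)^2*(b - 1)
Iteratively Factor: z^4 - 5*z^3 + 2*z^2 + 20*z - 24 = (z - 2)*(z^3 - 3*z^2 - 4*z + 12) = (z - 3)*(z - 2)*(z^2 - 4) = (z - 3)*(z - 2)^2*(z + 2)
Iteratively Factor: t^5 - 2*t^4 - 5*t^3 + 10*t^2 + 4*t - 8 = (t + 2)*(t^4 - 4*t^3 + 3*t^2 + 4*t - 4) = (t - 2)*(t + 2)*(t^3 - 2*t^2 - t + 2) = (t - 2)*(t + 1)*(t + 2)*(t^2 - 3*t + 2) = (t - 2)*(t - 1)*(t + 1)*(t + 2)*(t - 2)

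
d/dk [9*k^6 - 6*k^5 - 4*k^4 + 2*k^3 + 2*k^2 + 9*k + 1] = 54*k^5 - 30*k^4 - 16*k^3 + 6*k^2 + 4*k + 9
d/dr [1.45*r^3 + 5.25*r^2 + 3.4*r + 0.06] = 4.35*r^2 + 10.5*r + 3.4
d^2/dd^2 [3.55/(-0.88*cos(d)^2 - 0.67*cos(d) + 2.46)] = (10.99648*(1 - cos(d)^2)^2 + 6.27924*cos(d)^3 + 37.831995*cos(d)^2 - 6.70737*cos(d) - 29.55375)/(0.88*cos(d)^2 + 0.67*cos(d) - 2.46)^3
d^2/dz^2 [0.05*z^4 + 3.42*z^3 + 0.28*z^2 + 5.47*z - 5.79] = 0.6*z^2 + 20.52*z + 0.56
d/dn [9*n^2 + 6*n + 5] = 18*n + 6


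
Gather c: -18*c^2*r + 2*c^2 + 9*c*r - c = c^2*(2 - 18*r) + c*(9*r - 1)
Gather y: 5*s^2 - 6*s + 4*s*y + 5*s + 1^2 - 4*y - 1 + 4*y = 5*s^2 + 4*s*y - s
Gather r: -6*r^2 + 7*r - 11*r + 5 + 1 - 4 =-6*r^2 - 4*r + 2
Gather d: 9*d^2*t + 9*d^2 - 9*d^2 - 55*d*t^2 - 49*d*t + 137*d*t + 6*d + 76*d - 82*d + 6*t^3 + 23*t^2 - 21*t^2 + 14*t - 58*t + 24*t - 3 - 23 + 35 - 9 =9*d^2*t + d*(-55*t^2 + 88*t) + 6*t^3 + 2*t^2 - 20*t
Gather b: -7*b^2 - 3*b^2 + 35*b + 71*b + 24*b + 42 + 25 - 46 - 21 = -10*b^2 + 130*b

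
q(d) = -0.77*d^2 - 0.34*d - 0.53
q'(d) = -1.54*d - 0.34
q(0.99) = -1.62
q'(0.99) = -1.86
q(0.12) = -0.58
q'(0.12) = -0.52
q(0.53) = -0.93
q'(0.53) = -1.16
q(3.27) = -9.88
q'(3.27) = -5.38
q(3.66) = -12.09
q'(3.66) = -5.98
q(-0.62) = -0.62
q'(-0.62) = 0.61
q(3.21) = -9.56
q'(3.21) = -5.28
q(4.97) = -21.24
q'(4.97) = -7.99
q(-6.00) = -26.21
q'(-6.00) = 8.90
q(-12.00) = -107.33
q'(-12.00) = 18.14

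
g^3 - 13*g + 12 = (g - 3)*(g - 1)*(g + 4)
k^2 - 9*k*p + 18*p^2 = (k - 6*p)*(k - 3*p)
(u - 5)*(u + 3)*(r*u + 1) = r*u^3 - 2*r*u^2 - 15*r*u + u^2 - 2*u - 15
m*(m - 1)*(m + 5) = m^3 + 4*m^2 - 5*m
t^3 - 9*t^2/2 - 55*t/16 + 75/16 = (t - 5)*(t - 3/4)*(t + 5/4)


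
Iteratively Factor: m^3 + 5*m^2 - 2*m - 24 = (m - 2)*(m^2 + 7*m + 12) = (m - 2)*(m + 3)*(m + 4)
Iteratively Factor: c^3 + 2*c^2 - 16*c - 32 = (c + 4)*(c^2 - 2*c - 8) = (c + 2)*(c + 4)*(c - 4)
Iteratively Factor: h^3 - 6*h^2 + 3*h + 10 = (h - 2)*(h^2 - 4*h - 5) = (h - 2)*(h + 1)*(h - 5)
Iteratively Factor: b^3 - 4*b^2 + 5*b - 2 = (b - 1)*(b^2 - 3*b + 2) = (b - 2)*(b - 1)*(b - 1)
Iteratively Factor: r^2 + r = (r)*(r + 1)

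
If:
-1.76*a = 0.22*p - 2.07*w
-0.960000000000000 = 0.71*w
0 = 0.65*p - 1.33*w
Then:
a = -1.24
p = -2.77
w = -1.35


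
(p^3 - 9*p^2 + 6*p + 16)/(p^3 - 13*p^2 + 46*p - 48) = (p + 1)/(p - 3)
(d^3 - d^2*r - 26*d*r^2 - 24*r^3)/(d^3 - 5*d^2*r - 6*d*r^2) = (d + 4*r)/d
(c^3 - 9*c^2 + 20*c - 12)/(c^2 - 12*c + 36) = (c^2 - 3*c + 2)/(c - 6)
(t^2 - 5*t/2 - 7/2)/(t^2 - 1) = (t - 7/2)/(t - 1)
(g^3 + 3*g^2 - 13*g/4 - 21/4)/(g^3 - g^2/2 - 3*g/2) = (g + 7/2)/g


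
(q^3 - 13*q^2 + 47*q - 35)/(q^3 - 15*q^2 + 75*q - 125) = (q^2 - 8*q + 7)/(q^2 - 10*q + 25)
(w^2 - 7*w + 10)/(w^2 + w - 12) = (w^2 - 7*w + 10)/(w^2 + w - 12)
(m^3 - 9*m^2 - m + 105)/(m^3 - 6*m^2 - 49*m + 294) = (m^2 - 2*m - 15)/(m^2 + m - 42)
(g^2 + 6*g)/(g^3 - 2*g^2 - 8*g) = (g + 6)/(g^2 - 2*g - 8)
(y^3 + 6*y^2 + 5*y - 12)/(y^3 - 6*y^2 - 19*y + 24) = (y + 4)/(y - 8)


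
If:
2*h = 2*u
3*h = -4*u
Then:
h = 0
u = 0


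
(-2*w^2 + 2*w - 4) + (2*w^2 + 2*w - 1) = 4*w - 5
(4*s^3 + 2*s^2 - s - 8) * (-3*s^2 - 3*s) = -12*s^5 - 18*s^4 - 3*s^3 + 27*s^2 + 24*s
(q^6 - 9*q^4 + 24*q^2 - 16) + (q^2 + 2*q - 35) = q^6 - 9*q^4 + 25*q^2 + 2*q - 51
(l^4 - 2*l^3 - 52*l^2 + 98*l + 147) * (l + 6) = l^5 + 4*l^4 - 64*l^3 - 214*l^2 + 735*l + 882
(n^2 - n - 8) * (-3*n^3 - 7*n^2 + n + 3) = -3*n^5 - 4*n^4 + 32*n^3 + 58*n^2 - 11*n - 24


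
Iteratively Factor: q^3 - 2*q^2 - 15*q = (q - 5)*(q^2 + 3*q) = (q - 5)*(q + 3)*(q)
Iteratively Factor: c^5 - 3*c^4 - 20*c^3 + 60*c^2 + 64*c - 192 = (c - 4)*(c^4 + c^3 - 16*c^2 - 4*c + 48) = (c - 4)*(c + 2)*(c^3 - c^2 - 14*c + 24) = (c - 4)*(c - 2)*(c + 2)*(c^2 + c - 12) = (c - 4)*(c - 3)*(c - 2)*(c + 2)*(c + 4)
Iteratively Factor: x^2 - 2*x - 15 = (x + 3)*(x - 5)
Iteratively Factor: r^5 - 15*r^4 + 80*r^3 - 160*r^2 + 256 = (r - 4)*(r^4 - 11*r^3 + 36*r^2 - 16*r - 64) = (r - 4)^2*(r^3 - 7*r^2 + 8*r + 16) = (r - 4)^2*(r + 1)*(r^2 - 8*r + 16) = (r - 4)^3*(r + 1)*(r - 4)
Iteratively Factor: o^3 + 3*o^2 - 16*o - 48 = (o + 4)*(o^2 - o - 12) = (o + 3)*(o + 4)*(o - 4)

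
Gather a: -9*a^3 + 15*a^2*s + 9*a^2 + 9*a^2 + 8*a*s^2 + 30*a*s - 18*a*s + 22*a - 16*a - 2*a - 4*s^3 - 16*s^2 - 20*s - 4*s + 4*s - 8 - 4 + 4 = -9*a^3 + a^2*(15*s + 18) + a*(8*s^2 + 12*s + 4) - 4*s^3 - 16*s^2 - 20*s - 8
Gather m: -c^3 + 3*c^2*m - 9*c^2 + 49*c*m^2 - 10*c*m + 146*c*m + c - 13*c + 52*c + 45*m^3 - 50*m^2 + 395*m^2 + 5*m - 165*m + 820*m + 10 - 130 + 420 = -c^3 - 9*c^2 + 40*c + 45*m^3 + m^2*(49*c + 345) + m*(3*c^2 + 136*c + 660) + 300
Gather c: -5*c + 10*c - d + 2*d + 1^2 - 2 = 5*c + d - 1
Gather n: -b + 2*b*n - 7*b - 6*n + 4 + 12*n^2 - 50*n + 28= -8*b + 12*n^2 + n*(2*b - 56) + 32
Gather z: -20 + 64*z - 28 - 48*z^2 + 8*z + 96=-48*z^2 + 72*z + 48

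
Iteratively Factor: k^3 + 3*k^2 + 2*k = (k)*(k^2 + 3*k + 2) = k*(k + 1)*(k + 2)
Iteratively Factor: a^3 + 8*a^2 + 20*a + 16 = (a + 2)*(a^2 + 6*a + 8) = (a + 2)^2*(a + 4)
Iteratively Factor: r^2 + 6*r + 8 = (r + 2)*(r + 4)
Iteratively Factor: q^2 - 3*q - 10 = (q - 5)*(q + 2)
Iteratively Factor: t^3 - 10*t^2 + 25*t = (t - 5)*(t^2 - 5*t) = t*(t - 5)*(t - 5)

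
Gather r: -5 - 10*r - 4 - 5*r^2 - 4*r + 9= -5*r^2 - 14*r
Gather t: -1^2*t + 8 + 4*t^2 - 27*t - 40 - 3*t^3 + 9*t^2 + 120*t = -3*t^3 + 13*t^2 + 92*t - 32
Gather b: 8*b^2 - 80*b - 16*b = 8*b^2 - 96*b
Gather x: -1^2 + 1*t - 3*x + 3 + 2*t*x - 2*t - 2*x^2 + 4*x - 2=-t - 2*x^2 + x*(2*t + 1)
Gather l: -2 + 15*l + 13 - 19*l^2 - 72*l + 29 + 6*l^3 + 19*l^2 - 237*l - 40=6*l^3 - 294*l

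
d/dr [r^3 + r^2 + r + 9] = 3*r^2 + 2*r + 1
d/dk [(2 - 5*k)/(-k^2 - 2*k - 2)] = (-5*k^2 + 4*k + 14)/(k^4 + 4*k^3 + 8*k^2 + 8*k + 4)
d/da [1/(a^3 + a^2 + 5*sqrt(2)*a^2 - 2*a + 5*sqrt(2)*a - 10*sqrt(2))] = (-3*a^2 - 10*sqrt(2)*a - 2*a - 5*sqrt(2) + 2)/(a^3 + a^2 + 5*sqrt(2)*a^2 - 2*a + 5*sqrt(2)*a - 10*sqrt(2))^2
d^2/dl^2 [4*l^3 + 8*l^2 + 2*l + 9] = 24*l + 16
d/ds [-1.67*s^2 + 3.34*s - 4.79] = 3.34 - 3.34*s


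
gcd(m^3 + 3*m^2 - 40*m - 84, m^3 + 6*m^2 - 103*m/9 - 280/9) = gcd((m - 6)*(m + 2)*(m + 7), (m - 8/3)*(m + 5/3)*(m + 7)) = m + 7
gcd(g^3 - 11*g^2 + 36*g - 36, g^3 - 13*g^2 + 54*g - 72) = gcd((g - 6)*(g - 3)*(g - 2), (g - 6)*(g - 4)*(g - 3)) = g^2 - 9*g + 18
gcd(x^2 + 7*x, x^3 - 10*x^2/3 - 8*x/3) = x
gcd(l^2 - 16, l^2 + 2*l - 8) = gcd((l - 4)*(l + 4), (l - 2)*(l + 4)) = l + 4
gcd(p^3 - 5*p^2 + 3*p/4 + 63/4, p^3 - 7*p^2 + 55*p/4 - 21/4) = p^2 - 13*p/2 + 21/2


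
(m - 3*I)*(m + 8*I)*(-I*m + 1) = -I*m^3 + 6*m^2 - 19*I*m + 24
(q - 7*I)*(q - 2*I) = q^2 - 9*I*q - 14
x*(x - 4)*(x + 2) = x^3 - 2*x^2 - 8*x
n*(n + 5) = n^2 + 5*n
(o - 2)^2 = o^2 - 4*o + 4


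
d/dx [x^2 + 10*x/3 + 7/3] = 2*x + 10/3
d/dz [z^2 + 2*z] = 2*z + 2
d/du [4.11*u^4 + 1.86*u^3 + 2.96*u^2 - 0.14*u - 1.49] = 16.44*u^3 + 5.58*u^2 + 5.92*u - 0.14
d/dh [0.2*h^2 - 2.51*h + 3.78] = 0.4*h - 2.51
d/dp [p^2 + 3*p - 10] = 2*p + 3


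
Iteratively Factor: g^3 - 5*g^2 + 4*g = (g - 1)*(g^2 - 4*g) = (g - 4)*(g - 1)*(g)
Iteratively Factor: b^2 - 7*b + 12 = (b - 4)*(b - 3)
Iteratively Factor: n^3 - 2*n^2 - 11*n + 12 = (n - 4)*(n^2 + 2*n - 3) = (n - 4)*(n - 1)*(n + 3)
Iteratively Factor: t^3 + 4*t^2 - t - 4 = (t - 1)*(t^2 + 5*t + 4) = (t - 1)*(t + 4)*(t + 1)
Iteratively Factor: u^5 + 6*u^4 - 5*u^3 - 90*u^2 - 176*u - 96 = (u + 4)*(u^4 + 2*u^3 - 13*u^2 - 38*u - 24) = (u + 3)*(u + 4)*(u^3 - u^2 - 10*u - 8) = (u - 4)*(u + 3)*(u + 4)*(u^2 + 3*u + 2) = (u - 4)*(u + 1)*(u + 3)*(u + 4)*(u + 2)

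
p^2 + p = p*(p + 1)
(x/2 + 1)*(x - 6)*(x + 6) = x^3/2 + x^2 - 18*x - 36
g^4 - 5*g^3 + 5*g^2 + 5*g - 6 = (g - 3)*(g - 2)*(g - 1)*(g + 1)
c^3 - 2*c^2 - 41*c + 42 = (c - 7)*(c - 1)*(c + 6)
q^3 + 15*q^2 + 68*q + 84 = (q + 2)*(q + 6)*(q + 7)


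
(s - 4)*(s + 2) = s^2 - 2*s - 8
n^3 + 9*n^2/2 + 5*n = n*(n + 2)*(n + 5/2)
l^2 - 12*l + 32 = (l - 8)*(l - 4)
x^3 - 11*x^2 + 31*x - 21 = (x - 7)*(x - 3)*(x - 1)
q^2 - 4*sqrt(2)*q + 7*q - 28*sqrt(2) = (q + 7)*(q - 4*sqrt(2))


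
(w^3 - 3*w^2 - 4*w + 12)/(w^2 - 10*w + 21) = (w^2 - 4)/(w - 7)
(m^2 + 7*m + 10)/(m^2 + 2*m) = (m + 5)/m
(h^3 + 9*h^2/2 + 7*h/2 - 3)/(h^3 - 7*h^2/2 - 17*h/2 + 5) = (h + 3)/(h - 5)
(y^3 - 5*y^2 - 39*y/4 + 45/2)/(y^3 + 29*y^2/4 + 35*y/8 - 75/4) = 2*(2*y^2 - 15*y + 18)/(4*y^2 + 19*y - 30)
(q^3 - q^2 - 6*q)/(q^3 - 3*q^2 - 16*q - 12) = q*(q - 3)/(q^2 - 5*q - 6)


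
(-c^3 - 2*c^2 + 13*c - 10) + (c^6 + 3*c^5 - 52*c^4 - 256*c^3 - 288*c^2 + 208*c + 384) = c^6 + 3*c^5 - 52*c^4 - 257*c^3 - 290*c^2 + 221*c + 374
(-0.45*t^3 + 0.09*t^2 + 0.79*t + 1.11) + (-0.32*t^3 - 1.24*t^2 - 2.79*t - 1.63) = -0.77*t^3 - 1.15*t^2 - 2.0*t - 0.52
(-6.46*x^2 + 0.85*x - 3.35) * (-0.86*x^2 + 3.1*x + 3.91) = 5.5556*x^4 - 20.757*x^3 - 19.7426*x^2 - 7.0615*x - 13.0985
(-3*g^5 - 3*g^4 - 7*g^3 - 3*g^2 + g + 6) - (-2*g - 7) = -3*g^5 - 3*g^4 - 7*g^3 - 3*g^2 + 3*g + 13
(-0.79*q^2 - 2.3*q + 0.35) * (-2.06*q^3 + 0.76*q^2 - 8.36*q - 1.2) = 1.6274*q^5 + 4.1376*q^4 + 4.1354*q^3 + 20.442*q^2 - 0.166*q - 0.42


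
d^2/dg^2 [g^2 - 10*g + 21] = 2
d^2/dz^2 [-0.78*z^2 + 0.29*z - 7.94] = -1.56000000000000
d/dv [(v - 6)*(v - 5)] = 2*v - 11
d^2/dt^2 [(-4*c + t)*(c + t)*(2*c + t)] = -2*c + 6*t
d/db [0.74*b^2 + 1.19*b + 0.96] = 1.48*b + 1.19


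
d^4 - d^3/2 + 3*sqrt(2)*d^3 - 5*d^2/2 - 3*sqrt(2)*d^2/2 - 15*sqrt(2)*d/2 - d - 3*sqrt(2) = (d - 2)*(d + 1/2)*(d + 1)*(d + 3*sqrt(2))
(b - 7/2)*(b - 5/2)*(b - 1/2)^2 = b^4 - 7*b^3 + 15*b^2 - 41*b/4 + 35/16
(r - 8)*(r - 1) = r^2 - 9*r + 8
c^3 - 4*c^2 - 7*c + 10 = (c - 5)*(c - 1)*(c + 2)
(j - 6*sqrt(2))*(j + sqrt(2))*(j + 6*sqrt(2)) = j^3 + sqrt(2)*j^2 - 72*j - 72*sqrt(2)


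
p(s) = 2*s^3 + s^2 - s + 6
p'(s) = 6*s^2 + 2*s - 1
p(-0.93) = 6.19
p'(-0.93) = 2.33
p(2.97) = 64.25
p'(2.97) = 57.87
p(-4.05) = -106.41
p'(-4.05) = 89.32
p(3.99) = 144.97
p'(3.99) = 102.50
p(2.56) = 43.55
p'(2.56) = 43.44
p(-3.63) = -72.86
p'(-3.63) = 70.80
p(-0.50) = 6.50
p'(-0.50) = -0.50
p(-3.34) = -54.02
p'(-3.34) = 59.25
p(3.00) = 66.00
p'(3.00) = 59.00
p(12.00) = 3594.00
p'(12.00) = 887.00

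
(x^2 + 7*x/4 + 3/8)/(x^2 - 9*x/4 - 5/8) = (2*x + 3)/(2*x - 5)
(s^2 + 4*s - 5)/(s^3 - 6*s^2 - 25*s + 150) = (s - 1)/(s^2 - 11*s + 30)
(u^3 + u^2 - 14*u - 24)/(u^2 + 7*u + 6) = (u^3 + u^2 - 14*u - 24)/(u^2 + 7*u + 6)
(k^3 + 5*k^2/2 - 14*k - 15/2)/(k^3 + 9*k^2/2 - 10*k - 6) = (k^2 + 2*k - 15)/(k^2 + 4*k - 12)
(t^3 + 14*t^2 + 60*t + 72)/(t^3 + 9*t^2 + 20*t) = (t^3 + 14*t^2 + 60*t + 72)/(t*(t^2 + 9*t + 20))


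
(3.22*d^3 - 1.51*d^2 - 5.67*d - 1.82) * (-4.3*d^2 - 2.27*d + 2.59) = -13.846*d^5 - 0.816400000000001*d^4 + 36.1485*d^3 + 16.786*d^2 - 10.5539*d - 4.7138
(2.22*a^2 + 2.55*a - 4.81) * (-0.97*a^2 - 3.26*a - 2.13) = -2.1534*a^4 - 9.7107*a^3 - 8.3759*a^2 + 10.2491*a + 10.2453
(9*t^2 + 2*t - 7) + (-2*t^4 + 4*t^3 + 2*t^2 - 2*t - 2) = -2*t^4 + 4*t^3 + 11*t^2 - 9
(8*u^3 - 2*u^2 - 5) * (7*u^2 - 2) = 56*u^5 - 14*u^4 - 16*u^3 - 31*u^2 + 10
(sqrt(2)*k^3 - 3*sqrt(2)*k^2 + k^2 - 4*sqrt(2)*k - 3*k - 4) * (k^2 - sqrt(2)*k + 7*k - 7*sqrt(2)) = sqrt(2)*k^5 - k^4 + 4*sqrt(2)*k^4 - 26*sqrt(2)*k^3 - 4*k^3 - 32*sqrt(2)*k^2 + 25*k^2 + 28*k + 25*sqrt(2)*k + 28*sqrt(2)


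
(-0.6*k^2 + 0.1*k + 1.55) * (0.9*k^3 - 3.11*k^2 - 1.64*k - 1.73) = -0.54*k^5 + 1.956*k^4 + 2.068*k^3 - 3.9465*k^2 - 2.715*k - 2.6815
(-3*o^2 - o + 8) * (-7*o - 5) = 21*o^3 + 22*o^2 - 51*o - 40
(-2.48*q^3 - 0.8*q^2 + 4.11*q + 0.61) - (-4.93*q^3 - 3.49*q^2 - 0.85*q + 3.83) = 2.45*q^3 + 2.69*q^2 + 4.96*q - 3.22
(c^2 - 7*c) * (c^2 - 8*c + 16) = c^4 - 15*c^3 + 72*c^2 - 112*c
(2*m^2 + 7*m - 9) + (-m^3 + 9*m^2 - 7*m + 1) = -m^3 + 11*m^2 - 8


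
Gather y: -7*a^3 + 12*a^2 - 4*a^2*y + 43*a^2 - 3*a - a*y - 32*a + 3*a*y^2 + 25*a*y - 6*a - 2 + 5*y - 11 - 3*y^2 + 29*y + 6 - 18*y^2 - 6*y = -7*a^3 + 55*a^2 - 41*a + y^2*(3*a - 21) + y*(-4*a^2 + 24*a + 28) - 7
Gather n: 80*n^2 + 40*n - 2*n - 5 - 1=80*n^2 + 38*n - 6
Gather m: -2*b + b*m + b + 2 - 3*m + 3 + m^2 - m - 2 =-b + m^2 + m*(b - 4) + 3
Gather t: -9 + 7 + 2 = 0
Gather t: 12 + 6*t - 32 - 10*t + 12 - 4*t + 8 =-8*t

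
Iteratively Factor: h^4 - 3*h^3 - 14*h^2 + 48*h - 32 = (h - 2)*(h^3 - h^2 - 16*h + 16) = (h - 2)*(h - 1)*(h^2 - 16) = (h - 4)*(h - 2)*(h - 1)*(h + 4)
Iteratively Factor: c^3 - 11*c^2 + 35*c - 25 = (c - 5)*(c^2 - 6*c + 5) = (c - 5)^2*(c - 1)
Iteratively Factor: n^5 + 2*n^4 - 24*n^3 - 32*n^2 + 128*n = (n - 4)*(n^4 + 6*n^3 - 32*n) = (n - 4)*(n - 2)*(n^3 + 8*n^2 + 16*n) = (n - 4)*(n - 2)*(n + 4)*(n^2 + 4*n) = (n - 4)*(n - 2)*(n + 4)^2*(n)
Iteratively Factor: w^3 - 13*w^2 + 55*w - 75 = (w - 5)*(w^2 - 8*w + 15) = (w - 5)^2*(w - 3)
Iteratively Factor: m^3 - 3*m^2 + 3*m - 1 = (m - 1)*(m^2 - 2*m + 1) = (m - 1)^2*(m - 1)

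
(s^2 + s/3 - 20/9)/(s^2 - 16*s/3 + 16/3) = (s + 5/3)/(s - 4)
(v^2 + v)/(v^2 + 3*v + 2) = v/(v + 2)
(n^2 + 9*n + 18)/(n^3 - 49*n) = (n^2 + 9*n + 18)/(n*(n^2 - 49))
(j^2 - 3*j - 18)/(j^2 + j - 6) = (j - 6)/(j - 2)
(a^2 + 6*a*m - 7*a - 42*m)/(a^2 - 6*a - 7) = (a + 6*m)/(a + 1)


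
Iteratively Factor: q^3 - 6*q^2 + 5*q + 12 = (q - 3)*(q^2 - 3*q - 4) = (q - 4)*(q - 3)*(q + 1)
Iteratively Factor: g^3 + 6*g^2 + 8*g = (g + 4)*(g^2 + 2*g) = (g + 2)*(g + 4)*(g)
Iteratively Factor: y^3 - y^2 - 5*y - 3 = (y + 1)*(y^2 - 2*y - 3) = (y - 3)*(y + 1)*(y + 1)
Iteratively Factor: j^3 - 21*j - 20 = (j + 1)*(j^2 - j - 20) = (j - 5)*(j + 1)*(j + 4)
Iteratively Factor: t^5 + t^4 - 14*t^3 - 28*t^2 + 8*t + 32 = (t + 2)*(t^4 - t^3 - 12*t^2 - 4*t + 16) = (t + 2)^2*(t^3 - 3*t^2 - 6*t + 8) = (t + 2)^3*(t^2 - 5*t + 4) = (t - 1)*(t + 2)^3*(t - 4)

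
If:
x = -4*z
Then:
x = -4*z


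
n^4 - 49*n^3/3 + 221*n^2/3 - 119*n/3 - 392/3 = (n - 8)*(n - 7)*(n - 7/3)*(n + 1)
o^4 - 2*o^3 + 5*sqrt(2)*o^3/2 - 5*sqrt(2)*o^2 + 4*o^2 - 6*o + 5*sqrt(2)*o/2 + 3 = (o - 1)^2*(o + sqrt(2))*(o + 3*sqrt(2)/2)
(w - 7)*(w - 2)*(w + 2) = w^3 - 7*w^2 - 4*w + 28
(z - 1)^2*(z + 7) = z^3 + 5*z^2 - 13*z + 7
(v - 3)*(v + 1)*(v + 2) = v^3 - 7*v - 6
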